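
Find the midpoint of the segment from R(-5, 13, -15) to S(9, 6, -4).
Midpoint = ((-5+9)/2, (13+6)/2, (-15-4)/2) = (2, 9.5, -9.5)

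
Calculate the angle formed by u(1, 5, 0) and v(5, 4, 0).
u·v = 25, |u|² = 26, |v|² = 41
cos θ = 25/√1066 ≈ 0.7657
θ ≈ 40.03°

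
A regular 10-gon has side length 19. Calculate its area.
For a regular 10-gon with side length s = 19:
Apothem a = s / (2*tan(pi/10)) = 19 / (2*tan(pi/10)) ≈ 29.238
Perimeter P = 10 * 19 = 190
Area = (1/2) * P * a = (1/2) * 190 * 29.238 = 2777.61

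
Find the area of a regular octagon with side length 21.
For a regular 8-gon with side length s = 21:
Apothem a = s / (2*tan(pi/8)) = 21 / (2*tan(pi/8)) ≈ 25.34924
Perimeter P = 8 * 21 = 168
Area = (1/2) * P * a = (1/2) * 168 * 25.34924 = 2129.34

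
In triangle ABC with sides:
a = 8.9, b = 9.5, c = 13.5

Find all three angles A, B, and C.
By the law of cosines:
cos(A) = (b² + c² - a²)/(2bc) = 0.753567  →  A = 41.1°
cos(B) = (a² + c² - b²)/(2ac) = 0.712484  →  B = 44.56°
cos(C) = (a² + b² - c²)/(2ab) = -0.075636  →  C = 94.34°
Check: A + B + C = 180.0° ✓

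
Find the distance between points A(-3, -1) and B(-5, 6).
Using the distance formula: d = sqrt((x₂-x₁)² + (y₂-y₁)²)
dx = (-5) - (-3) = -2
dy = 6 - (-1) = 7
d = sqrt((-2)² + 7²) = sqrt(4 + 49) = sqrt(53) = 7.28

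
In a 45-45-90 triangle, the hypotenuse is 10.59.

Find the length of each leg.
In a 45-45-90 triangle, hypotenuse = leg·√2  →  leg = hypotenuse/√2
leg = 10.59/√2 = 7.488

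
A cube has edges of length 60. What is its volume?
Volume = s³
Volume = 60³
Volume = 216000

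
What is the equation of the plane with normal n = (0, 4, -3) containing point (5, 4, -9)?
d = n·P = (0)(5) + (4)(4) + (-3)(-9) = 43
Plane: 4y - 3z = 43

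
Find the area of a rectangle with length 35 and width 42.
Area = length * width
Area = 35 * 42
Area = 1470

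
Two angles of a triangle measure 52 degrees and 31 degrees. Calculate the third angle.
Sum of angles in a triangle = 180 degrees
Third angle = 180 - 52 - 31
Third angle = 97 degrees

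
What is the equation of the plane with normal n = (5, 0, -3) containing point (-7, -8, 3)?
d = n·P = (5)(-7) + (0)(-8) + (-3)(3) = -44
Plane: 5x - 3z = -44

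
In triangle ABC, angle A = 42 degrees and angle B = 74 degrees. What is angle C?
Sum of angles in a triangle = 180 degrees
Third angle = 180 - 42 - 74
Third angle = 64 degrees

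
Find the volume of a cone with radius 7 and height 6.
Volume = (1/3) * pi * r² * h
Volume = (1/3) * pi * 7² * 6
Volume = (1/3) * pi * 49 * 6
Volume = (1/3) * pi * 294
Volume = 307.88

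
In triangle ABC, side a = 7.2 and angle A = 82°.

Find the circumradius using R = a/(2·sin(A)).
R = a/(2·sin(A)) = 7.2/(2·sin(82°))
R = 7.2/(2·0.990268) = 7.2/1.980536 = 3.635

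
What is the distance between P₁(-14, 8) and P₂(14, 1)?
Using the distance formula: d = sqrt((x₂-x₁)² + (y₂-y₁)²)
dx = 14 - (-14) = 28
dy = 1 - 8 = -7
d = sqrt(28² + (-7)²) = sqrt(784 + 49) = sqrt(833) = 28.86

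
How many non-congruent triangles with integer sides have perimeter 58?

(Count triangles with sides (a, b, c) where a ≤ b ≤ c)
With a ≤ b ≤ c and a + b + c = 58, the triangle inequality a + b > c gives c < 58/2, so c ≤ 28.
Iterate a from 1 to ⌊p/3⌋ = 19; for each a, b ranges from a to ⌊(p−a)/2⌋ with c = p − a − b, keeping only c ≥ b.
Triples: (2, 28, 28), (3, 27, 28), (4, 26, 28), …
Count = 70 triangles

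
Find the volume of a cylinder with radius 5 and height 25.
Volume = pi * r² * h
Volume = pi * 5² * 25
Volume = pi * 25 * 25
Volume = pi * 625
Volume = 1963.50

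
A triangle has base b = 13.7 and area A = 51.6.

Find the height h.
A = ½bh  →  h = 2A/b
h = 2·51.6/13.7 = 7.533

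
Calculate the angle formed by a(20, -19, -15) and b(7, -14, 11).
a·b = 241, |a|² = 986, |b|² = 366
cos θ = 241/√360876 ≈ 0.4012
θ ≈ 66.35°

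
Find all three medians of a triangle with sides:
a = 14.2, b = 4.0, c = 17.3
Using m_x = ½√(2y² + 2z² - x²):
m_a = ½√(2·4.0² + 2·17.3² - 14.2²) = ½√428.94 = 10.36
m_b = ½√(2·14.2² + 2·17.3² - 4.0²) = ½√985.86 = 15.7
m_c = ½√(2·14.2² + 2·4.0² - 17.3²) = ½√135.99 = 5.831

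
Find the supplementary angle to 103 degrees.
Supplementary angles sum to 180 degrees.
Other angle = 180 - 103
Other angle = 77 degrees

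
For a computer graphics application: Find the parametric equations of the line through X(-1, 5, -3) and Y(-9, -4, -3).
Direction vector d = Y - X = (-8, -9, 0)
x = -1 - 8t, y = 5 - 9t, z = -3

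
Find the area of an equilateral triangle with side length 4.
Area = (sqrt(3)/4) * s²
Area = (sqrt(3)/4) * 4²
Area = (sqrt(3)/4) * 16
Area = 6.93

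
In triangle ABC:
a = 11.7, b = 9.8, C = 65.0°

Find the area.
Using A = ½ab·sin(C):
A = ½·11.7·9.8·sin(65.0°) = ½·114.66·0.906308 = 51.96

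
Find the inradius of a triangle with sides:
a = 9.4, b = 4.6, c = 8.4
s = (a+b+c)/2 = (9.4+4.6+8.4)/2 = 11.2
Area = √(s(s-a)(s-b)(s-c)) = √(11.2·1.8·6.6·2.8) = 19.3017
r = Area/s = 19.3017/11.2 = 1.723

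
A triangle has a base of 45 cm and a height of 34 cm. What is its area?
Area = (1/2) * base * height
Area = (1/2) * 45 * 34
Area = 765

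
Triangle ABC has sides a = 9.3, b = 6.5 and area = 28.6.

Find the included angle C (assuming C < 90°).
Area = ½ab·sin(C)  →  sin(C) = 2·Area/(ab)
sin(C) = 2·28.6/(9.3·6.5) = 0.946237
C = arcsin(0.946237) = 71.13°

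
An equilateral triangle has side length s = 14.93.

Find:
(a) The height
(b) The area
(a) Height h = s·√3/2 = 14.93·√3/2 = 12.93
(b) Area = (√3/4)·s² = (√3/4)·14.93² = (√3/4)·222.905 = 96.52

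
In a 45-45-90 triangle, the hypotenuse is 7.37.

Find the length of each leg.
In a 45-45-90 triangle, hypotenuse = leg·√2  →  leg = hypotenuse/√2
leg = 7.37/√2 = 5.211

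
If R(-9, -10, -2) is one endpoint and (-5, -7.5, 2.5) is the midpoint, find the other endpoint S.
S = (2×(-5) - (-9), 2×(-7.5) - (-10), 2×2.5 - (-2)) = (-1, -5, 7)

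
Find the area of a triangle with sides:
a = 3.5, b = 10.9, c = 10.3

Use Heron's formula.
s = (a+b+c)/2 = (3.5+10.9+10.3)/2 = 12.35
A = √(s(s-a)(s-b)(s-c)) = √(12.35·8.85·1.45·2.05)
A = √324.887 = 18.02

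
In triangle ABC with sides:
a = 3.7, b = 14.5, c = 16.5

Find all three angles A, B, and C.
By the law of cosines:
cos(A) = (b² + c² - a²)/(2bc) = 0.979749  →  A = 11.55°
cos(B) = (a² + c² - b²)/(2ac) = 0.619902  →  B = 51.69°
cos(C) = (a² + b² - c²)/(2ab) = -0.450233  →  C = 116.8°
Check: A + B + C = 180.0° ✓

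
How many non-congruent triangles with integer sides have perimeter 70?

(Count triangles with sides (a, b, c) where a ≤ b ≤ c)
With a ≤ b ≤ c and a + b + c = 70, the triangle inequality a + b > c gives c < 70/2, so c ≤ 34.
Iterate a from 1 to ⌊p/3⌋ = 23; for each a, b ranges from a to ⌊(p−a)/2⌋ with c = p − a − b, keeping only c ≥ b.
Triples: (2, 34, 34), (3, 33, 34), (4, 32, 34), …
Count = 102 triangles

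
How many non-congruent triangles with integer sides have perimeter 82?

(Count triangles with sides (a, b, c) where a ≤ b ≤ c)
With a ≤ b ≤ c and a + b + c = 82, the triangle inequality a + b > c gives c < 82/2, so c ≤ 40.
Iterate a from 1 to ⌊p/3⌋ = 27; for each a, b ranges from a to ⌊(p−a)/2⌋ with c = p − a − b, keeping only c ≥ b.
Triples: (2, 40, 40), (3, 39, 40), (4, 38, 40), …
Count = 140 triangles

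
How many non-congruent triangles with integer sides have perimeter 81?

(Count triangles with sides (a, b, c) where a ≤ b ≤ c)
With a ≤ b ≤ c and a + b + c = 81, the triangle inequality a + b > c gives c < 81/2, so c ≤ 40.
Iterate a from 1 to ⌊p/3⌋ = 27; for each a, b ranges from a to ⌊(p−a)/2⌋ with c = p − a − b, keeping only c ≥ b.
Triples: (1, 40, 40), (2, 39, 40), (3, 38, 40), …
Count = 147 triangles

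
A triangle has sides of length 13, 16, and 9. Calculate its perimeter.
Perimeter = sum of all sides
Perimeter = 13 + 16 + 9
Perimeter = 38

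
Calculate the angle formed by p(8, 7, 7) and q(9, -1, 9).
p·q = 128, |p|² = 162, |q|² = 163
cos θ = 128/√26406 ≈ 0.7877
θ ≈ 38.03°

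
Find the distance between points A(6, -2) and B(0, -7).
Using the distance formula: d = sqrt((x₂-x₁)² + (y₂-y₁)²)
dx = 0 - 6 = -6
dy = (-7) - (-2) = -5
d = sqrt((-6)² + (-5)²) = sqrt(36 + 25) = sqrt(61) = 7.81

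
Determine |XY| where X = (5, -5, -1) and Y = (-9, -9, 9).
d = √[(-14)² + (-4)² + (10)²] = √312 = 17.66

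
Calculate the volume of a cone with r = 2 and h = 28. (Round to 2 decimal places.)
Volume = (1/3) * pi * r² * h
Volume = (1/3) * pi * 2² * 28
Volume = (1/3) * pi * 4 * 28
Volume = (1/3) * pi * 112
Volume = 117.29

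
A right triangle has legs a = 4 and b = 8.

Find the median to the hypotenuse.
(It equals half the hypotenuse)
Hypotenuse c = √(4² + 8²) = √80 = 8.94427
Median to hypotenuse = c/2 = 4.472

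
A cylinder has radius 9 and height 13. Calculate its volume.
Volume = pi * r² * h
Volume = pi * 9² * 13
Volume = pi * 81 * 13
Volume = pi * 1053
Volume = 3308.10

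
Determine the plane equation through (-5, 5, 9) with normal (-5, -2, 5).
d = n·P = (-5)(-5) + (-2)(5) + (5)(9) = 60
Plane: -5x - 2y + 5z = 60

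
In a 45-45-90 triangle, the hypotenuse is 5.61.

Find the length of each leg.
In a 45-45-90 triangle, hypotenuse = leg·√2  →  leg = hypotenuse/√2
leg = 5.61/√2 = 3.967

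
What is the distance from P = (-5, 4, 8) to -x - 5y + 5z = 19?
d = |(-1)(-5) + (-5)(4) + 5(8) - (19)| / √((-1)² + (-5)² + 5²) = 6/√51 = 0.8402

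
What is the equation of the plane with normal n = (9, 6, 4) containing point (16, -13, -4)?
d = n·P = (9)(16) + (6)(-13) + (4)(-4) = 50
Plane: 9x + 6y + 4z = 50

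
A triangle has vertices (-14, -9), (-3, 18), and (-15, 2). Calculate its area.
Using the coordinate formula: Area = (1/2)|x₁(y₂-y₃) + x₂(y₃-y₁) + x₃(y₁-y₂)|
Area = (1/2)|(-14)(18-2) + (-3)(2-(-9)) + (-15)((-9)-18)|
Area = (1/2)|(-14)*16 + (-3)*11 + (-15)*(-27)|
Area = (1/2)|(-224) + (-33) + 405|
Area = (1/2)*148 = 74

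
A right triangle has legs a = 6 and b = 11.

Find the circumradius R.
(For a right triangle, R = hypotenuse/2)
Hypotenuse c = √(6² + 11²) = √157 = 12.53
R = c/2 = 6.265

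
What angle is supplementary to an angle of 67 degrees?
Supplementary angles sum to 180 degrees.
Other angle = 180 - 67
Other angle = 113 degrees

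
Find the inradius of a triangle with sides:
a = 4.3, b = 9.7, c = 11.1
s = (a+b+c)/2 = (4.3+9.7+11.1)/2 = 12.55
Area = √(s(s-a)(s-b)(s-c)) = √(12.55·8.25·2.85·1.45) = 20.685
r = Area/s = 20.685/12.55 = 1.648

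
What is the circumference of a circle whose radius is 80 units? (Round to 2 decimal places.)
Circumference = 2 * pi * r
Circumference = 2 * pi * 80
Circumference = 502.65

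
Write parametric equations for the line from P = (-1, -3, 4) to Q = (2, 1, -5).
Direction vector d = Q - P = (3, 4, -9)
x = -1 + 3t, y = -3 + 4t, z = 4 - 9t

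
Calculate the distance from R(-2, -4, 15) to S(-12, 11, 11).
d = √[(-10)² + (15)² + (-4)²] = √341 = 18.47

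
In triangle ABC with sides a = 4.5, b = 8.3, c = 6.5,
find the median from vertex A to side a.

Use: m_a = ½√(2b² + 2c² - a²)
m_a = ½√(2·8.3² + 2·6.5² - 4.5²)
m_a = ½√(137.78 + 84.5 - 20.25) = ½√202.03 = 7.107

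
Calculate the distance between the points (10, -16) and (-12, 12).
Using the distance formula: d = sqrt((x₂-x₁)² + (y₂-y₁)²)
dx = (-12) - 10 = -22
dy = 12 - (-16) = 28
d = sqrt((-22)² + 28²) = sqrt(484 + 784) = sqrt(1268) = 35.61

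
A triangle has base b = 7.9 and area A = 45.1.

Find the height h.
A = ½bh  →  h = 2A/b
h = 2·45.1/7.9 = 11.42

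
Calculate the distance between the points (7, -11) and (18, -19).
Using the distance formula: d = sqrt((x₂-x₁)² + (y₂-y₁)²)
dx = 18 - 7 = 11
dy = (-19) - (-11) = -8
d = sqrt(11² + (-8)²) = sqrt(121 + 64) = sqrt(185) = 13.60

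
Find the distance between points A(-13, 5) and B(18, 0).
Using the distance formula: d = sqrt((x₂-x₁)² + (y₂-y₁)²)
dx = 18 - (-13) = 31
dy = 0 - 5 = -5
d = sqrt(31² + (-5)²) = sqrt(961 + 25) = sqrt(986) = 31.40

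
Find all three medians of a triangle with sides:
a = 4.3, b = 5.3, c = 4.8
Using m_x = ½√(2y² + 2z² - x²):
m_a = ½√(2·5.3² + 2·4.8² - 4.3²) = ½√83.77 = 4.576
m_b = ½√(2·4.3² + 2·4.8² - 5.3²) = ½√54.97 = 3.707
m_c = ½√(2·4.3² + 2·5.3² - 4.8²) = ½√70.12 = 4.187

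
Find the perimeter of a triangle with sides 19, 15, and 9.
Perimeter = sum of all sides
Perimeter = 19 + 15 + 9
Perimeter = 43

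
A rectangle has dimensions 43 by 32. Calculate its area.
Area = length * width
Area = 43 * 32
Area = 1376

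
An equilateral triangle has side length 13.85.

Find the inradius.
For an equilateral triangle, r = s/(2√3) where s is the side.
r = 13.85/(2√3) = 13.85/3.464102 = 3.998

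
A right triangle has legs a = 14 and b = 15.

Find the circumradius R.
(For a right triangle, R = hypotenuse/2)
Hypotenuse c = √(14² + 15²) = √421 = 20.5183
R = c/2 = 10.26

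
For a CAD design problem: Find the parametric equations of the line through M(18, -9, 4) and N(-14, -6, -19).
Direction vector d = N - M = (-32, 3, -23)
x = 18 - 32t, y = -9 + 3t, z = 4 - 23t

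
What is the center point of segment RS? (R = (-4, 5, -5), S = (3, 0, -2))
Midpoint = ((-4+3)/2, (5+0)/2, (-5-2)/2) = (-0.5, 2.5, -3.5)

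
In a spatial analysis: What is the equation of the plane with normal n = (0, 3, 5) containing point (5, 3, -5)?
d = n·P = (0)(5) + (3)(3) + (5)(-5) = -16
Plane: 3y + 5z = -16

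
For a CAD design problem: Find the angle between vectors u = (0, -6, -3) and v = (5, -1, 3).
u·v = -3, |u|² = 45, |v|² = 35
cos θ = -3/√1575 ≈ -0.07559
θ ≈ 94.34°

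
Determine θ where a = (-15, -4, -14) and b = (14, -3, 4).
a·b = -254, |a|² = 437, |b|² = 221
cos θ = -254/√96577 ≈ -0.8173
θ ≈ 144.8°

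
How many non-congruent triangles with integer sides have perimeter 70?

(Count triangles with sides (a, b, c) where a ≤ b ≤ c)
With a ≤ b ≤ c and a + b + c = 70, the triangle inequality a + b > c gives c < 70/2, so c ≤ 34.
Iterate a from 1 to ⌊p/3⌋ = 23; for each a, b ranges from a to ⌊(p−a)/2⌋ with c = p − a − b, keeping only c ≥ b.
Triples: (2, 34, 34), (3, 33, 34), (4, 32, 34), …
Count = 102 triangles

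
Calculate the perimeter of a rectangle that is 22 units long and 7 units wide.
Perimeter = 2 * (length + width)
Perimeter = 2 * (22 + 7)
Perimeter = 2 * 29
Perimeter = 58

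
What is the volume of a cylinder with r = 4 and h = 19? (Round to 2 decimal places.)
Volume = pi * r² * h
Volume = pi * 4² * 19
Volume = pi * 16 * 19
Volume = pi * 304
Volume = 955.04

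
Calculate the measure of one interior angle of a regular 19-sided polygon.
Interior angle of a regular n-gon = (n-2)*180/n
Interior angle = (19-2)*180/19
Interior angle = 17*180/19
Interior angle = 3060/19
Interior angle = 161.05 degrees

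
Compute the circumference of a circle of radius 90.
Circumference = 2 * pi * r
Circumference = 2 * pi * 90
Circumference = 565.49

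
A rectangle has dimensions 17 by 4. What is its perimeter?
Perimeter = 2 * (length + width)
Perimeter = 2 * (17 + 4)
Perimeter = 2 * 21
Perimeter = 42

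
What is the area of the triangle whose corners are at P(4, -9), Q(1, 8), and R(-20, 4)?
Using the coordinate formula: Area = (1/2)|x₁(y₂-y₃) + x₂(y₃-y₁) + x₃(y₁-y₂)|
Area = (1/2)|4(8-4) + 1(4-(-9)) + (-20)((-9)-8)|
Area = (1/2)|4*4 + 1*13 + (-20)*(-17)|
Area = (1/2)|16 + 13 + 340|
Area = (1/2)*369 = 184.50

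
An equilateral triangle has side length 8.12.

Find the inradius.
For an equilateral triangle, r = s/(2√3) where s is the side.
r = 8.12/(2√3) = 8.12/3.464102 = 2.344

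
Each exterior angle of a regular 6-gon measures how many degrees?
Exterior angle of a regular n-gon = 360/n
Exterior angle = 360/6
Exterior angle = 60 degrees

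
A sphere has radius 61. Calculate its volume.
Volume = (4/3) * pi * r³
Volume = (4/3) * pi * 61³
Volume = (4/3) * pi * 226981
Volume = 950775.79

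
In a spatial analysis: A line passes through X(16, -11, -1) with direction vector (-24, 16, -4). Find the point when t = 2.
P(2) = (16 + (-24)(2), -11 + 16(2), -1 + (-4)(2)) = (-32, 21, -9)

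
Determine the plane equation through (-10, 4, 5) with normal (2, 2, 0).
d = n·P = (2)(-10) + (2)(4) + (0)(5) = -12
Plane: 2x + 2y = -12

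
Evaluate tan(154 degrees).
tan(154 degrees) = -0.4877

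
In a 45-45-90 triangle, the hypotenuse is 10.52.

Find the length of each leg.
In a 45-45-90 triangle, hypotenuse = leg·√2  →  leg = hypotenuse/√2
leg = 10.52/√2 = 7.439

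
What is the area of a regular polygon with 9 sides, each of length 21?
For a regular 9-gon with side length s = 21:
Apothem a = s / (2*tan(pi/9)) = 21 / (2*tan(pi/9)) ≈ 28.8485
Perimeter P = 9 * 21 = 189
Area = (1/2) * P * a = (1/2) * 189 * 28.8485 = 2726.18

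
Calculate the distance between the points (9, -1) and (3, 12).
Using the distance formula: d = sqrt((x₂-x₁)² + (y₂-y₁)²)
dx = 3 - 9 = -6
dy = 12 - (-1) = 13
d = sqrt((-6)² + 13²) = sqrt(36 + 169) = sqrt(205) = 14.32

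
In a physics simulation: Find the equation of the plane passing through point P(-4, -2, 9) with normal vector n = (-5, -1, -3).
d = n·P = (-5)(-4) + (-1)(-2) + (-3)(9) = -5
Plane: -5x - y - 3z = -5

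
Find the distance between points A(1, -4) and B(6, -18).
Using the distance formula: d = sqrt((x₂-x₁)² + (y₂-y₁)²)
dx = 6 - 1 = 5
dy = (-18) - (-4) = -14
d = sqrt(5² + (-14)²) = sqrt(25 + 196) = sqrt(221) = 14.87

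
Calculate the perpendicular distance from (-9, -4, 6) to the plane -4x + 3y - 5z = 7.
d = |(-4)(-9) + 3(-4) + (-5)(6) - (7)| / √((-4)² + 3² + (-5)²) = 13/√50 = 1.838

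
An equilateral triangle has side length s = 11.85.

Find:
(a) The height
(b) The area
(a) Height h = s·√3/2 = 11.85·√3/2 = 10.26
(b) Area = (√3/4)·s² = (√3/4)·11.85² = (√3/4)·140.422 = 60.8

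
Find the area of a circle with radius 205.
Area = pi * r²
Area = pi * 205²
Area = pi * 42025
Area = 132025.43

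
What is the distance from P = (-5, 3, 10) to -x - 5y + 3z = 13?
d = |(-1)(-5) + (-5)(3) + 3(10) - (13)| / √((-1)² + (-5)² + 3²) = 7/√35 = 1.183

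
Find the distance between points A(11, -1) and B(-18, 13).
Using the distance formula: d = sqrt((x₂-x₁)² + (y₂-y₁)²)
dx = (-18) - 11 = -29
dy = 13 - (-1) = 14
d = sqrt((-29)² + 14²) = sqrt(841 + 196) = sqrt(1037) = 32.20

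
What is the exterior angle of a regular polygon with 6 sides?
Exterior angle of a regular n-gon = 360/n
Exterior angle = 360/6
Exterior angle = 60 degrees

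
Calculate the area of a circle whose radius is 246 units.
Area = pi * r²
Area = pi * 246²
Area = pi * 60516
Area = 190116.62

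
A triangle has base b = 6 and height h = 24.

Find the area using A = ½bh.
A = ½·6·24 = 72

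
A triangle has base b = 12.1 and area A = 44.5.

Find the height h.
A = ½bh  →  h = 2A/b
h = 2·44.5/12.1 = 7.355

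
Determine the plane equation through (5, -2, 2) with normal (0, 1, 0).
d = n·P = (0)(5) + (1)(-2) + (0)(2) = -2
Plane: y = -2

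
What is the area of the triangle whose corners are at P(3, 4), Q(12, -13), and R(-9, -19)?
Using the coordinate formula: Area = (1/2)|x₁(y₂-y₃) + x₂(y₃-y₁) + x₃(y₁-y₂)|
Area = (1/2)|3((-13)-(-19)) + 12((-19)-4) + (-9)(4-(-13))|
Area = (1/2)|3*6 + 12*(-23) + (-9)*17|
Area = (1/2)|18 + (-276) + (-153)|
Area = (1/2)*411 = 205.50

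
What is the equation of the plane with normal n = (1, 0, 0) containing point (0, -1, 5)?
d = n·P = (1)(0) + (0)(-1) + (0)(5) = 0
Plane: x = 0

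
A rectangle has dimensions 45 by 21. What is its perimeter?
Perimeter = 2 * (length + width)
Perimeter = 2 * (45 + 21)
Perimeter = 2 * 66
Perimeter = 132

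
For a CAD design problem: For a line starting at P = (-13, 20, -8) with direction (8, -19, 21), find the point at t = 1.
P(1) = (-13 + 8(1), 20 + (-19)(1), -8 + 21(1)) = (-5, 1, 13)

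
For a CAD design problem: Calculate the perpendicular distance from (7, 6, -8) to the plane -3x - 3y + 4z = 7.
d = |(-3)(7) + (-3)(6) + 4(-8) - (7)| / √((-3)² + (-3)² + 4²) = 78/√34 = 13.38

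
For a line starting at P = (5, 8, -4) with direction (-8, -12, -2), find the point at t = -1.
P(-1) = (5 + (-8)(-1), 8 + (-12)(-1), -4 + (-2)(-1)) = (13, 20, -2)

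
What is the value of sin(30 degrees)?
sin(30 degrees) = 1/2
Decimal approximation: 0.5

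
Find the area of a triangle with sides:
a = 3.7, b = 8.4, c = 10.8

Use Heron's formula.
s = (a+b+c)/2 = (3.7+8.4+10.8)/2 = 11.45
A = √(s(s-a)(s-b)(s-c)) = √(11.45·7.75·3.05·0.65)
A = √175.922 = 13.26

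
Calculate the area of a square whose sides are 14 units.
Area = s²
Area = 14²
Area = 196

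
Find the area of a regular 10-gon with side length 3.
For a regular 10-gon with side length s = 3:
Apothem a = s / (2*tan(pi/10)) = 3 / (2*tan(pi/10)) ≈ 4.6165
Perimeter P = 10 * 3 = 30
Area = (1/2) * P * a = (1/2) * 30 * 4.6165 = 69.25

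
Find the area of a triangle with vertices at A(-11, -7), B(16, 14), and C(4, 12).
Using the coordinate formula: Area = (1/2)|x₁(y₂-y₃) + x₂(y₃-y₁) + x₃(y₁-y₂)|
Area = (1/2)|(-11)(14-12) + 16(12-(-7)) + 4((-7)-14)|
Area = (1/2)|(-11)*2 + 16*19 + 4*(-21)|
Area = (1/2)|(-22) + 304 + (-84)|
Area = (1/2)*198 = 99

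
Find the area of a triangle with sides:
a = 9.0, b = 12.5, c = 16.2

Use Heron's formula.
s = (a+b+c)/2 = (9.0+12.5+16.2)/2 = 18.85
A = √(s(s-a)(s-b)(s-c)) = √(18.85·9.85·6.35·2.65)
A = √3124.4 = 55.9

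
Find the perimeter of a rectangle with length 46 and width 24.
Perimeter = 2 * (length + width)
Perimeter = 2 * (46 + 24)
Perimeter = 2 * 70
Perimeter = 140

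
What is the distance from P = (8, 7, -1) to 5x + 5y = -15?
d = |5(8) + 5(7) + 0(-1) - (-15)| / √(5² + 5² + 0²) = 90/√50 = 12.73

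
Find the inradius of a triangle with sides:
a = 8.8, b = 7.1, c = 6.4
s = (a+b+c)/2 = (8.8+7.1+6.4)/2 = 11.15
Area = √(s(s-a)(s-b)(s-c)) = √(11.15·2.35·4.05·4.75) = 22.4515
r = Area/s = 22.4515/11.15 = 2.014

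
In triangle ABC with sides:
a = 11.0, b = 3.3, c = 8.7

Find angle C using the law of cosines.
cos(C) = (a² + b² - c²)/(2ab)
cos(C) = (11.0² + 3.3² - 8.7²)/(2·11.0·3.3) = 56.2/72.6 = 0.774105
C = arccos(0.774105) = 39.28°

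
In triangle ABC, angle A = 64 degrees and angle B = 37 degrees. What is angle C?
Sum of angles in a triangle = 180 degrees
Third angle = 180 - 64 - 37
Third angle = 79 degrees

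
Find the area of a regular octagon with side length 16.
For a regular 8-gon with side length s = 16:
Apothem a = s / (2*tan(pi/8)) = 16 / (2*tan(pi/8)) ≈ 19.3137
Perimeter P = 8 * 16 = 128
Area = (1/2) * P * a = (1/2) * 128 * 19.3137 = 1236.08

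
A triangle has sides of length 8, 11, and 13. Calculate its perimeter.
Perimeter = sum of all sides
Perimeter = 8 + 11 + 13
Perimeter = 32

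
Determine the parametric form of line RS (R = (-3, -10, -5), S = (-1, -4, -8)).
Direction vector d = S - R = (2, 6, -3)
x = -3 + 2t, y = -10 + 6t, z = -5 - 3t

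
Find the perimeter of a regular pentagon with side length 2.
Perimeter = number of sides * side length
Perimeter = 5 * 2
Perimeter = 10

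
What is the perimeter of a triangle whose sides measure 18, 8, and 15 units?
Perimeter = sum of all sides
Perimeter = 18 + 8 + 15
Perimeter = 41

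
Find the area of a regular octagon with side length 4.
For a regular 8-gon with side length s = 4:
Apothem a = s / (2*tan(pi/8)) = 4 / (2*tan(pi/8)) ≈ 4.8284
Perimeter P = 8 * 4 = 32
Area = (1/2) * P * a = (1/2) * 32 * 4.8284 = 77.25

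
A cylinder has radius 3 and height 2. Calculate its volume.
Volume = pi * r² * h
Volume = pi * 3² * 2
Volume = pi * 9 * 2
Volume = pi * 18
Volume = 56.55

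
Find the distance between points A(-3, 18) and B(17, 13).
Using the distance formula: d = sqrt((x₂-x₁)² + (y₂-y₁)²)
dx = 17 - (-3) = 20
dy = 13 - 18 = -5
d = sqrt(20² + (-5)²) = sqrt(400 + 25) = sqrt(425) = 20.62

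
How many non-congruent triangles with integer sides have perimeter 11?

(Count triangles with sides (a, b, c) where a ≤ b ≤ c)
With a ≤ b ≤ c and a + b + c = 11, the triangle inequality a + b > c gives c < 11/2, so c ≤ 5.
Iterate a from 1 to ⌊p/3⌋ = 3; for each a, b ranges from a to ⌊(p−a)/2⌋ with c = p − a − b, keeping only c ≥ b.
Triples: (1, 5, 5), (2, 4, 5), (3, 3, 5), …
Count = 4 triangles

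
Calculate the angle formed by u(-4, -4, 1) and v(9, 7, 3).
u·v = -61, |u|² = 33, |v|² = 139
cos θ = -61/√4587 ≈ -0.9007
θ ≈ 154.2°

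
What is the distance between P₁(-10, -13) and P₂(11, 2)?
Using the distance formula: d = sqrt((x₂-x₁)² + (y₂-y₁)²)
dx = 11 - (-10) = 21
dy = 2 - (-13) = 15
d = sqrt(21² + 15²) = sqrt(441 + 225) = sqrt(666) = 25.81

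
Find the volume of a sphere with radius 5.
Volume = (4/3) * pi * r³
Volume = (4/3) * pi * 5³
Volume = (4/3) * pi * 125
Volume = 523.60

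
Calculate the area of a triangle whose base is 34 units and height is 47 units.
Area = (1/2) * base * height
Area = (1/2) * 34 * 47
Area = 799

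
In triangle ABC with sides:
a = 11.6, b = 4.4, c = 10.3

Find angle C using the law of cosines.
cos(C) = (a² + b² - c²)/(2ab)
cos(C) = (11.6² + 4.4² - 10.3²)/(2·11.6·4.4) = 47.83/102.08 = 0.468554
C = arccos(0.468554) = 62.06°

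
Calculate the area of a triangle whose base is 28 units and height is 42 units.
Area = (1/2) * base * height
Area = (1/2) * 28 * 42
Area = 588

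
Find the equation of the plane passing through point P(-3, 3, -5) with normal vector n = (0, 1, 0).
d = n·P = (0)(-3) + (1)(3) + (0)(-5) = 3
Plane: y = 3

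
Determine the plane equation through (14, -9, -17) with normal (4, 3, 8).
d = n·P = (4)(14) + (3)(-9) + (8)(-17) = -107
Plane: 4x + 3y + 8z = -107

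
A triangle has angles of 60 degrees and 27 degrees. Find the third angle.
Sum of angles in a triangle = 180 degrees
Third angle = 180 - 60 - 27
Third angle = 93 degrees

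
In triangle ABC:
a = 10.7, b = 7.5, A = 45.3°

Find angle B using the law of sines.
sin(B)/b = sin(A)/a
sin(B) = b·sin(A)/a = 7.5·sin(45.3°)/10.7 = 0.498224
B = arcsin(0.498224) = 29.88°  (b ≤ a, so B ≤ A and the acute solution is unique)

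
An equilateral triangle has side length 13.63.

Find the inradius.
For an equilateral triangle, r = s/(2√3) where s is the side.
r = 13.63/(2√3) = 13.63/3.464102 = 3.935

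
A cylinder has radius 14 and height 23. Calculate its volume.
Volume = pi * r² * h
Volume = pi * 14² * 23
Volume = pi * 196 * 23
Volume = pi * 4508
Volume = 14162.30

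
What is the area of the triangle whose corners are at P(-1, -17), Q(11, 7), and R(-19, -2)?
Using the coordinate formula: Area = (1/2)|x₁(y₂-y₃) + x₂(y₃-y₁) + x₃(y₁-y₂)|
Area = (1/2)|(-1)(7-(-2)) + 11((-2)-(-17)) + (-19)((-17)-7)|
Area = (1/2)|(-1)*9 + 11*15 + (-19)*(-24)|
Area = (1/2)|(-9) + 165 + 456|
Area = (1/2)*612 = 306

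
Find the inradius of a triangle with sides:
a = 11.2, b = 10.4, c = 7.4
s = (a+b+c)/2 = (11.2+10.4+7.4)/2 = 14.5
Area = √(s(s-a)(s-b)(s-c)) = √(14.5·3.3·4.1·7.1) = 37.3218
r = Area/s = 37.3218/14.5 = 2.574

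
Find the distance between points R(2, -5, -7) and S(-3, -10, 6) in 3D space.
d = √[(-5)² + (-5)² + (13)²] = √219 = 14.8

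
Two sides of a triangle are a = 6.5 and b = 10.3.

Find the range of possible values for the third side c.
By the triangle inequality: |a - b| < c < a + b
|6.5 - 10.3| < c < 6.5 + 10.3
3.8 < c < 16.8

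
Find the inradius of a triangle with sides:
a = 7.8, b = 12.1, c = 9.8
s = (a+b+c)/2 = (7.8+12.1+9.8)/2 = 14.85
Area = √(s(s-a)(s-b)(s-c)) = √(14.85·7.05·2.75·5.05) = 38.1303
r = Area/s = 38.1303/14.85 = 2.568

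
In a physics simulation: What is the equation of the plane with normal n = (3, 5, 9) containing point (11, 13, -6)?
d = n·P = (3)(11) + (5)(13) + (9)(-6) = 44
Plane: 3x + 5y + 9z = 44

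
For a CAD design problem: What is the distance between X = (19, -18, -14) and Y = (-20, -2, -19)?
d = √[(-39)² + (16)² + (-5)²] = √1802 = 42.45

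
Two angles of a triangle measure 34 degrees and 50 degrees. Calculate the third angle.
Sum of angles in a triangle = 180 degrees
Third angle = 180 - 34 - 50
Third angle = 96 degrees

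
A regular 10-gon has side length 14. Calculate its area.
For a regular 10-gon with side length s = 14:
Apothem a = s / (2*tan(pi/10)) = 14 / (2*tan(pi/10)) ≈ 21.54378
Perimeter P = 10 * 14 = 140
Area = (1/2) * P * a = (1/2) * 140 * 21.54378 = 1508.06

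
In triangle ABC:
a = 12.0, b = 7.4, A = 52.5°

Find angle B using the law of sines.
sin(B)/b = sin(A)/a
sin(B) = b·sin(A)/a = 7.4·sin(52.5°)/12.0 = 0.489235
B = arcsin(0.489235) = 29.29°  (b ≤ a, so B ≤ A and the acute solution is unique)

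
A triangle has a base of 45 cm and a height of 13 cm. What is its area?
Area = (1/2) * base * height
Area = (1/2) * 45 * 13
Area = 292.50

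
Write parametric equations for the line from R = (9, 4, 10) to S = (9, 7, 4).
Direction vector d = S - R = (0, 3, -6)
x = 9, y = 4 + 3t, z = 10 - 6t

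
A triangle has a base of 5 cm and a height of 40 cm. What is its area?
Area = (1/2) * base * height
Area = (1/2) * 5 * 40
Area = 100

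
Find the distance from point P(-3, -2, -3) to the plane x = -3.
d = |1(-3) + 0(-2) + 0(-3) - (-3)| / √(1² + 0² + 0²) = 0/√1 = 0.0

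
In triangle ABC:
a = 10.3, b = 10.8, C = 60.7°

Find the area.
Using A = ½ab·sin(C):
A = ½·10.3·10.8·sin(60.7°) = ½·111.24·0.872069 = 48.5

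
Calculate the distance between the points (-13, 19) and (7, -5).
Using the distance formula: d = sqrt((x₂-x₁)² + (y₂-y₁)²)
dx = 7 - (-13) = 20
dy = (-5) - 19 = -24
d = sqrt(20² + (-24)²) = sqrt(400 + 576) = sqrt(976) = 31.24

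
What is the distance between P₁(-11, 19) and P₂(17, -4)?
Using the distance formula: d = sqrt((x₂-x₁)² + (y₂-y₁)²)
dx = 17 - (-11) = 28
dy = (-4) - 19 = -23
d = sqrt(28² + (-23)²) = sqrt(784 + 529) = sqrt(1313) = 36.24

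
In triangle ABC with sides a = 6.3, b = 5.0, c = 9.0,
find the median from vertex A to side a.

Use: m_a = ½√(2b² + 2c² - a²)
m_a = ½√(2·5.0² + 2·9.0² - 6.3²)
m_a = ½√(50 + 162 - 39.69) = ½√172.31 = 6.563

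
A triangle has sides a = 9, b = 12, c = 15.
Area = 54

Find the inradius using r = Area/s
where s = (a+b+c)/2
s = (9+12+15)/2 = 18
r = Area/s = 54/18 = 3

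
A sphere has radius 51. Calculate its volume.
Volume = (4/3) * pi * r³
Volume = (4/3) * pi * 51³
Volume = (4/3) * pi * 132651
Volume = 555647.21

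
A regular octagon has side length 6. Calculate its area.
For a regular 8-gon with side length s = 6:
Apothem a = s / (2*tan(pi/8)) = 6 / (2*tan(pi/8)) ≈ 7.2426
Perimeter P = 8 * 6 = 48
Area = (1/2) * P * a = (1/2) * 48 * 7.2426 = 173.82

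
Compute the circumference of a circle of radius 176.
Circumference = 2 * pi * r
Circumference = 2 * pi * 176
Circumference = 1105.84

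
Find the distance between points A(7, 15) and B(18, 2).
Using the distance formula: d = sqrt((x₂-x₁)² + (y₂-y₁)²)
dx = 18 - 7 = 11
dy = 2 - 15 = -13
d = sqrt(11² + (-13)²) = sqrt(121 + 169) = sqrt(290) = 17.03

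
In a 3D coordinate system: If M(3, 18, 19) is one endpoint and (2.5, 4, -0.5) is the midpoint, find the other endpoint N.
N = (2×2.5 - 3, 2×4 - 18, 2×(-0.5) - 19) = (2, -10, -20)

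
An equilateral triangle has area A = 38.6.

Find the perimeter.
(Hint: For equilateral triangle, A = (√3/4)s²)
A = (√3/4)s²  →  s² = 4A/√3 = 4·38.6/√3 = 89.1429
s = 9.44155
Perimeter = 3s = 28.32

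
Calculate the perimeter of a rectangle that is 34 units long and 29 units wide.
Perimeter = 2 * (length + width)
Perimeter = 2 * (34 + 29)
Perimeter = 2 * 63
Perimeter = 126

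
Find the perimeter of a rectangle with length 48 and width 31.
Perimeter = 2 * (length + width)
Perimeter = 2 * (48 + 31)
Perimeter = 2 * 79
Perimeter = 158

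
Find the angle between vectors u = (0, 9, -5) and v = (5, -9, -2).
u·v = -71, |u|² = 106, |v|² = 110
cos θ = -71/√11660 ≈ -0.6575
θ ≈ 131.1°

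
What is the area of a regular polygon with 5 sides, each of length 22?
For a regular 5-gon with side length s = 22:
Apothem a = s / (2*tan(pi/5)) = 22 / (2*tan(pi/5)) ≈ 15.1402
Perimeter P = 5 * 22 = 110
Area = (1/2) * P * a = (1/2) * 110 * 15.1402 = 832.71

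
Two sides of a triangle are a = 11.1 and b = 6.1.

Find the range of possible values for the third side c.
By the triangle inequality: |a - b| < c < a + b
|11.1 - 6.1| < c < 11.1 + 6.1
5 < c < 17.2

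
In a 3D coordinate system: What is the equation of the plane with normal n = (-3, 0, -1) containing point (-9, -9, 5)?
d = n·P = (-3)(-9) + (0)(-9) + (-1)(5) = 22
Plane: -3x - z = 22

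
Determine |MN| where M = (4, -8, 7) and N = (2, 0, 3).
d = √[(-2)² + (8)² + (-4)²] = √84 = 9.165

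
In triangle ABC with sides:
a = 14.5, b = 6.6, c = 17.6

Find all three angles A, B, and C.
By the law of cosines:
cos(A) = (b² + c² - a²)/(2bc) = 0.615832  →  A = 51.99°
cos(B) = (a² + c² - b²)/(2ac) = 0.933484  →  B = 21.02°
cos(C) = (a² + b² - c²)/(2ab) = -0.292320  →  C = 107°
Check: A + B + C = 180.0° ✓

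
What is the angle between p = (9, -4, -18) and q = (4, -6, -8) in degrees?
p·q = 204, |p|² = 421, |q|² = 116
cos θ = 204/√48836 ≈ 0.9231
θ ≈ 22.61°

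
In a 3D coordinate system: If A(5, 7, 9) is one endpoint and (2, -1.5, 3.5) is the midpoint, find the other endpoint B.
B = (2×2 - 5, 2×(-1.5) - 7, 2×3.5 - 9) = (-1, -10, -2)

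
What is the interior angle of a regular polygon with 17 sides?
Interior angle of a regular n-gon = (n-2)*180/n
Interior angle = (17-2)*180/17
Interior angle = 15*180/17
Interior angle = 2700/17
Interior angle = 158.82 degrees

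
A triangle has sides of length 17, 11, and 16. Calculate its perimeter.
Perimeter = sum of all sides
Perimeter = 17 + 11 + 16
Perimeter = 44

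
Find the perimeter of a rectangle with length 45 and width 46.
Perimeter = 2 * (length + width)
Perimeter = 2 * (45 + 46)
Perimeter = 2 * 91
Perimeter = 182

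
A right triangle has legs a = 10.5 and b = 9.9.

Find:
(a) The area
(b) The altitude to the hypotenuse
(a) Area = ½ab = ½·10.5·9.9 = 51.975
(b) Hypotenuse c = √(10.5² + 9.9²) = √208.26 = 14.4312
    Area = ½·c·h_c  →  h_c = 2·Area/c = 2·51.975/14.4312 = 7.203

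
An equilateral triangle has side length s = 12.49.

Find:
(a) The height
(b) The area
(a) Height h = s·√3/2 = 12.49·√3/2 = 10.82
(b) Area = (√3/4)·s² = (√3/4)·12.49² = (√3/4)·156 = 67.55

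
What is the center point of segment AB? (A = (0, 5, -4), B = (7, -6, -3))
Midpoint = ((0+7)/2, (5-6)/2, (-4-3)/2) = (3.5, -0.5, -3.5)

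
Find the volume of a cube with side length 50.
Volume = s³
Volume = 50³
Volume = 125000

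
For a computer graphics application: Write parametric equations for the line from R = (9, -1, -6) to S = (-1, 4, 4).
Direction vector d = S - R = (-10, 5, 10)
x = 9 - 10t, y = -1 + 5t, z = -6 + 10t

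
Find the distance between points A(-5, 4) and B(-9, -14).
Using the distance formula: d = sqrt((x₂-x₁)² + (y₂-y₁)²)
dx = (-9) - (-5) = -4
dy = (-14) - 4 = -18
d = sqrt((-4)² + (-18)²) = sqrt(16 + 324) = sqrt(340) = 18.44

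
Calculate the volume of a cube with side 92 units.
Volume = s³
Volume = 92³
Volume = 778688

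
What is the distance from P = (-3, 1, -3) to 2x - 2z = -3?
d = |2(-3) + 0(1) + (-2)(-3) - (-3)| / √(2² + 0² + (-2)²) = 3/√8 = 1.061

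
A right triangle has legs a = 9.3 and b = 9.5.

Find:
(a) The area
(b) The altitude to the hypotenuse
(a) Area = ½ab = ½·9.3·9.5 = 44.175
(b) Hypotenuse c = √(9.3² + 9.5²) = √176.74 = 13.2944
    Area = ½·c·h_c  →  h_c = 2·Area/c = 2·44.175/13.2944 = 6.646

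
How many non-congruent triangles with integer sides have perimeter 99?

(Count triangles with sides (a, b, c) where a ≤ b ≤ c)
With a ≤ b ≤ c and a + b + c = 99, the triangle inequality a + b > c gives c < 99/2, so c ≤ 49.
Iterate a from 1 to ⌊p/3⌋ = 33; for each a, b ranges from a to ⌊(p−a)/2⌋ with c = p − a − b, keeping only c ≥ b.
Triples: (1, 49, 49), (2, 48, 49), (3, 47, 49), …
Count = 217 triangles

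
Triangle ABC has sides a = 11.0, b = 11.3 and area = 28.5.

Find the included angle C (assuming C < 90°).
Area = ½ab·sin(C)  →  sin(C) = 2·Area/(ab)
sin(C) = 2·28.5/(11.0·11.3) = 0.458568
C = arcsin(0.458568) = 27.29°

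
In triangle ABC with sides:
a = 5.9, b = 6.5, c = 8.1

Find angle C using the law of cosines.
cos(C) = (a² + b² - c²)/(2ab)
cos(C) = (5.9² + 6.5² - 8.1²)/(2·5.9·6.5) = 11.45/76.7 = 0.149283
C = arccos(0.149283) = 81.41°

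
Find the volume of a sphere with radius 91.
Volume = (4/3) * pi * r³
Volume = (4/3) * pi * 91³
Volume = (4/3) * pi * 753571
Volume = 3156550.82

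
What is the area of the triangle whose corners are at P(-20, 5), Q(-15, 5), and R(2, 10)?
Using the coordinate formula: Area = (1/2)|x₁(y₂-y₃) + x₂(y₃-y₁) + x₃(y₁-y₂)|
Area = (1/2)|(-20)(5-10) + (-15)(10-5) + 2(5-5)|
Area = (1/2)|(-20)*(-5) + (-15)*5 + 2*0|
Area = (1/2)|100 + (-75) + 0|
Area = (1/2)*25 = 12.50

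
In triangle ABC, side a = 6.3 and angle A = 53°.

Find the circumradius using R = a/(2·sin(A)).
R = a/(2·sin(A)) = 6.3/(2·sin(53°))
R = 6.3/(2·0.798636) = 6.3/1.597271 = 3.944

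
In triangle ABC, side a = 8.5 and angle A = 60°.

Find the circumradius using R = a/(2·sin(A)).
R = a/(2·sin(A)) = 8.5/(2·sin(60°))
R = 8.5/(2·0.866025) = 8.5/1.732051 = 4.907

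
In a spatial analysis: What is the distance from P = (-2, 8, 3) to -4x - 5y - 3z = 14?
d = |(-4)(-2) + (-5)(8) + (-3)(3) - (14)| / √((-4)² + (-5)² + (-3)²) = 55/√50 = 7.778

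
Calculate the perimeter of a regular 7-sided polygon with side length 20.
Perimeter = number of sides * side length
Perimeter = 7 * 20
Perimeter = 140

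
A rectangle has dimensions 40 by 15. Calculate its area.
Area = length * width
Area = 40 * 15
Area = 600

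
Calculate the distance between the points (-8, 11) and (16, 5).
Using the distance formula: d = sqrt((x₂-x₁)² + (y₂-y₁)²)
dx = 16 - (-8) = 24
dy = 5 - 11 = -6
d = sqrt(24² + (-6)²) = sqrt(576 + 36) = sqrt(612) = 24.74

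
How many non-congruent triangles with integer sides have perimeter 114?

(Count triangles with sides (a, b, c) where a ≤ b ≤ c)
With a ≤ b ≤ c and a + b + c = 114, the triangle inequality a + b > c gives c < 114/2, so c ≤ 56.
Iterate a from 1 to ⌊p/3⌋ = 38; for each a, b ranges from a to ⌊(p−a)/2⌋ with c = p − a − b, keeping only c ≥ b.
Triples: (2, 56, 56), (3, 55, 56), (4, 54, 56), …
Count = 271 triangles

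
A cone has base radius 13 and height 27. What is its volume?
Volume = (1/3) * pi * r² * h
Volume = (1/3) * pi * 13² * 27
Volume = (1/3) * pi * 169 * 27
Volume = (1/3) * pi * 4563
Volume = 4778.36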